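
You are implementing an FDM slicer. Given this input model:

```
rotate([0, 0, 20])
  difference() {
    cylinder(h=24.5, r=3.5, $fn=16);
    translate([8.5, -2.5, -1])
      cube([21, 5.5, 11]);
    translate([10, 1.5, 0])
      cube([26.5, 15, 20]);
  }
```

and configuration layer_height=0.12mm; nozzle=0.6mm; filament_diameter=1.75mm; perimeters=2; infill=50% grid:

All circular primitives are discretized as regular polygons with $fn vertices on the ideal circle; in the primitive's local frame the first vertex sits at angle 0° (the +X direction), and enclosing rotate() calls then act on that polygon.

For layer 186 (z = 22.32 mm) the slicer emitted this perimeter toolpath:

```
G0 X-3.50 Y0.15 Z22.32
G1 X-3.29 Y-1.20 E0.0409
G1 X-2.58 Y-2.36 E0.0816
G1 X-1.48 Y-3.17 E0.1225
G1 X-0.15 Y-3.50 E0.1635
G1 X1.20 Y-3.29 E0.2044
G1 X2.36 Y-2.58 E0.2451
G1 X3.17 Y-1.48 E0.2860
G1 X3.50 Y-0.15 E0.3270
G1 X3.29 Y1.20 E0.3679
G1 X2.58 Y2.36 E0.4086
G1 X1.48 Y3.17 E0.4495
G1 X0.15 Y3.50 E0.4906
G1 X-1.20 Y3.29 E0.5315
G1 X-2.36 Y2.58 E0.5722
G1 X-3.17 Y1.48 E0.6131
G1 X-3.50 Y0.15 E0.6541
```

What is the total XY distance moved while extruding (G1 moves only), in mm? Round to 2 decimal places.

21.85 mm

Sum the Euclidean lengths of each G1 segment: total = 21.85 mm.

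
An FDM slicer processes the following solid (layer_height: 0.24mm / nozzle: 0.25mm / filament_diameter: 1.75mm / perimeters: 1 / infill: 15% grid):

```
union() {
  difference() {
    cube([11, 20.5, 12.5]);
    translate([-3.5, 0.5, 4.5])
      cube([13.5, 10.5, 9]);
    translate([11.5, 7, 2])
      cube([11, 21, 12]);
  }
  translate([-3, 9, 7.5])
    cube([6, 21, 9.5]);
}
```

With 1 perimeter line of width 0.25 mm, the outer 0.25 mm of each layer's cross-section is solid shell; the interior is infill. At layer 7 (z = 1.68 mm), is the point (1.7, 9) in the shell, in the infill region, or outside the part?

At z = 1.68 mm: the cube is present — its section is the full 11×20.5 rectangle; the cube at (-3.5, 0.5) is absent (z outside [4.5, 13.5]); the cube at (11.5, 7) is not intersected at this z (z outside [2, 14]); After the difference (first − rest): none of the subtracted shapes is present at this height, so the 11×20.5 cube is unchanged — 1 connected region; the cube at (-3, 9) is not intersected at this z (z outside [7.5, 17]); Combining (union): only the result so far is present, so the union is just that shape — 1 connected region. Overall, the cross-section is a single solid region. The nearest boundary edge runs (0.00, 20.50)→(0.00, 0.00); distance from the point to it = 1.70 mm. The point is inside the cross-section and 1.70 mm from the nearest boundary — more than the 0.25 mm shell width (1 × 0.25), so it's in the infill interior.

infill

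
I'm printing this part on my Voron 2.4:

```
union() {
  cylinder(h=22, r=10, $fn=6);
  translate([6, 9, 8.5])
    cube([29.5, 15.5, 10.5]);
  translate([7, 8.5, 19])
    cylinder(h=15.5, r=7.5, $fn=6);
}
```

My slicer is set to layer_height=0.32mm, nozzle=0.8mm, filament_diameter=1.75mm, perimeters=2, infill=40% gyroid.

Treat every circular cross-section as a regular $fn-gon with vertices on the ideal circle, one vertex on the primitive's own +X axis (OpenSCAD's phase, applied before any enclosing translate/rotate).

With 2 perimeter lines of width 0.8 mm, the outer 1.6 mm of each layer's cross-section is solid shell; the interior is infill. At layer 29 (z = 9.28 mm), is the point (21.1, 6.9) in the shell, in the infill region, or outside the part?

outside

At z = 9.28 mm: the r=10 cylinder gives a regular 6-gon of circumradius 10 (constant along its height); the cube at (6, 9) (footprint 29.5×15.5) is included at this height; the cylinder at (7, 8.5) is absent (z outside [19, 34.5]); Combining (union): the 2 present regions are separate (no shared area or edge), so areas and boundary lengths simply add and each stays a separate island — 2 connected regions. Overall, the cross-section has 2 separate islands. The nearest boundary edge runs (35.50, 9.00)→(6.00, 9.00); distance from the point to it = 2.10 mm. The point is not inside any of the regions above, so it lies outside the cross-section (2.10 mm from the nearest boundary).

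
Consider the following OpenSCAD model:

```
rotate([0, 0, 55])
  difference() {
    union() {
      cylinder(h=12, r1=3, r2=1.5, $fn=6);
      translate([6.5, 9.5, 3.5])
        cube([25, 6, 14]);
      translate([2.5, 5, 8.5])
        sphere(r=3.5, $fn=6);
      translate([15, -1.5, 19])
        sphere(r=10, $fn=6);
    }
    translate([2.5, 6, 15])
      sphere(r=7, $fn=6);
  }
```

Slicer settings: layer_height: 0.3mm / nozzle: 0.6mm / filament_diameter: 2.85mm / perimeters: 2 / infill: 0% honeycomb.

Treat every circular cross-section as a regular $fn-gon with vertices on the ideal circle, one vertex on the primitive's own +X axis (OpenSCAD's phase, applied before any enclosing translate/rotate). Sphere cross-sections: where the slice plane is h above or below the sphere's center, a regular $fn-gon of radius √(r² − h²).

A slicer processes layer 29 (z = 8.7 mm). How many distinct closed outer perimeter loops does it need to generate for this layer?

3

At z = 8.7 mm: the cone contributes a regular 6-gon of circumradius 1.913 (interpolated between r1=3 and r2=1.5 at t=0.725); the cube at (6.5, 9.5) (footprint 25×6) is included at this height; the sphere at (2.5, 5): section is a regular 6-gon, circumradius = √(r²−h²) = √(3.5²−0.2²) = 3.494; the sphere at (15, -1.5) is not intersected at this z (|z−center|=10.300 > r=10); Taking the union: the 3 present regions are separate (no shared area or edge), so areas and boundary lengths simply add and each stays a separate island — 3 connected regions; the r=7 sphere at (2.5, 6) slices to a regular 6-gon of circumradius 3.051 (√(r²−h²) with h=6.3 from center); Subtracting the remaining from the first: starting from that combined region, the r=7 sphere at (2.5, 6) partially overlaps it — only the 21.53 mm² overlap (of its 24.19 mm²) is removed, clipping the outline — 3 connected regions; (rotated 55° about Z; rotation is an isometry so areas/perimeters/island counts are preserved). The result has 3 disconnected regions.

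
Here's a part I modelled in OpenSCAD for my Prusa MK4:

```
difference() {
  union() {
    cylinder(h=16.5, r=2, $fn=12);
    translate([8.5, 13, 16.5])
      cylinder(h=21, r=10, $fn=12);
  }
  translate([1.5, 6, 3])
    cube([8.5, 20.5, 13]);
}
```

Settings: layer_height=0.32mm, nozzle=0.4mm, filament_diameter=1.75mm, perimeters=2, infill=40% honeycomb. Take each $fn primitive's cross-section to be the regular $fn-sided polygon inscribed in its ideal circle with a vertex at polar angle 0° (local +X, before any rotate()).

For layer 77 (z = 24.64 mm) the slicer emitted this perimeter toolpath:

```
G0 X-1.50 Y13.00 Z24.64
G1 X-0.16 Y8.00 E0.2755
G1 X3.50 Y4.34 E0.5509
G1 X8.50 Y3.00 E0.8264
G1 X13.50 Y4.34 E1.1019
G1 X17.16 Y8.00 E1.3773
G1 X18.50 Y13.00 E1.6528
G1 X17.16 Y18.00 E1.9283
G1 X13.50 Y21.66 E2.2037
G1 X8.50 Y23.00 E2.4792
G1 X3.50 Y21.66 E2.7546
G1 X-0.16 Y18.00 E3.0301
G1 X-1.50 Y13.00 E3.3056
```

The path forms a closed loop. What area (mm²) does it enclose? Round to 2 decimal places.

Apply the shoelace formula to the sequence of (X, Y) vertices; enclosed area = 299.99 mm².

299.99 mm²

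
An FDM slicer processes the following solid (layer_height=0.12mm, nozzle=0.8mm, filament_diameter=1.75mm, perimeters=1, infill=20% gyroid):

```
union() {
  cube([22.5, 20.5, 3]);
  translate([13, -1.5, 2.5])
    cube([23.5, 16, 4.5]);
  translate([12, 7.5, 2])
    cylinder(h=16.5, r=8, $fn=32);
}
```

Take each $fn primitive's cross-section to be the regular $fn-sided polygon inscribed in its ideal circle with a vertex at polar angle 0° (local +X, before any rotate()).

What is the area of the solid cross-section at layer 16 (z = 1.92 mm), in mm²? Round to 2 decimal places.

461.25 mm²

At z = 1.92 mm: the 22.5×20.5 cube contributes its full rectangle (area 461.25 mm²); the cube at (13, -1.5) is absent (z outside [2.5, 7]); the cylinder at (12, 7.5) does not reach this height (z outside [2, 18.5]); Combining (union): only the 22.5×20.5 cube is present, so the union is just that shape — area = 461.25 mm². Overall, the cross-section is a single solid region. Net area = 461.25 mm².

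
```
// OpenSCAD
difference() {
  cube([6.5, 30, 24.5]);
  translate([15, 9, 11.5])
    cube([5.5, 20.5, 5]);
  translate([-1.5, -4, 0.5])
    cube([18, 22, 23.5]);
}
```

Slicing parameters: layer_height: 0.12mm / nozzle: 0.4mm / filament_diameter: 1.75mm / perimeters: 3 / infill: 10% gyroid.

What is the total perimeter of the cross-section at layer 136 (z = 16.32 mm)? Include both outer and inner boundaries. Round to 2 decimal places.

37.00 mm

At z = 16.32 mm: the cube is present — its section is the full 6.5×30 rectangle (perimeter 73.00 mm); the 5.5×20.5 cube at (15, 9) contributes its full rectangle (perimeter 52.00 mm); the 18×22 cube at (-1.5, -4) contributes its full rectangle (perimeter 80.00 mm); Taking the first minus the rest: starting from the 6.5×30 cube, the 5.5×20.5 cube at (15, 9) misses the remaining region (no effect); the 18×22 cube at (-1.5, -4) partially overlaps it — only the 117.00 mm² overlap (of its 396.00 mm²) is removed, clipping the outline — boundary = 37.00 mm. Overall, the cross-section is a single solid region. Total boundary length (outer) = 37.00 mm.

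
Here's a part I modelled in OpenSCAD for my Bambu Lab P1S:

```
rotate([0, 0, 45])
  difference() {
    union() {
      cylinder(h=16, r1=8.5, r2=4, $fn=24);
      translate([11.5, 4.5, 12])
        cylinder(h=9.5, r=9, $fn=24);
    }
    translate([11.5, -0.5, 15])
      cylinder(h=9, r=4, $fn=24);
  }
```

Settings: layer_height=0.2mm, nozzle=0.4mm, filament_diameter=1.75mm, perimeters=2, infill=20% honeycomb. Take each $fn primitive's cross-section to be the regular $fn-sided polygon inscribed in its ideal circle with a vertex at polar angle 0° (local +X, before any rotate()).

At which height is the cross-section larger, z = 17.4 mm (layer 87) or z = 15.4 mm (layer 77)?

layer 77 (z = 15.4 mm)

Layer 87 (z = 17.4): the cone is not intersected at this z (z outside [0, 16]); the r=9 cylinder at (11.5, 4.5) gives a regular 24-gon of circumradius 9 (constant along its height) (area = (24/2)·9.000²·sin(360°/24) = 251.57 mm²); Taking the union: only the r=9 cylinder at (11.5, 4.5) is present, so the union is just that shape — area = 251.57 mm²; the r=4 cylinder at (11.5, -0.5) contributes a regular 24-gon of circumradius 4 (area = (24/2)·4.000²·sin(360°/24) = 49.69 mm²); Subtracting the remaining from the first: starting from the result so far (251.57 mm²), the r=4 cylinder at (11.5, -0.5) lies inside it touching the edge (removes its full 49.69 mm²) — area = 201.88 mm²; (rotated 45° about Z; rotation is an isometry so areas/perimeters/island counts are preserved). So its area = 201.88 mm². Layer 77 (z = 15.4): the cone (r1=8.5→r2=4) has section circumradius 4.169 here — a regular 24-gon (area = (24/2)·4.169²·sin(360°/24) = 53.97 mm²); the r=9 cylinder at (11.5, 4.5) gives a regular 24-gon of circumradius 9 (constant along its height) (area = (24/2)·9.000²·sin(360°/24) = 251.57 mm²); Taking the union: the regions partially overlap — summed areas 305.55 mm² minus the doubly-counted overlap 2.03 mm² gives 303.52 mm² — area = 303.52 mm²; the cylinder at (11.5, -0.5): section is a regular 24-gon, circumradius r=4 (area = (24/2)·4.000²·sin(360°/24) = 49.69 mm²); Subtracting the remaining from the first: starting from that combined region (303.52 mm²), the r=4 cylinder at (11.5, -0.5) lies inside it touching the edge (removes its full 49.69 mm²) — area = 253.83 mm²; (whole slice rotated 45° about Z — lengths, areas and connectivity unchanged). So its area = 253.83 mm². Layer 77 is larger (253.83 vs 201.88 mm²).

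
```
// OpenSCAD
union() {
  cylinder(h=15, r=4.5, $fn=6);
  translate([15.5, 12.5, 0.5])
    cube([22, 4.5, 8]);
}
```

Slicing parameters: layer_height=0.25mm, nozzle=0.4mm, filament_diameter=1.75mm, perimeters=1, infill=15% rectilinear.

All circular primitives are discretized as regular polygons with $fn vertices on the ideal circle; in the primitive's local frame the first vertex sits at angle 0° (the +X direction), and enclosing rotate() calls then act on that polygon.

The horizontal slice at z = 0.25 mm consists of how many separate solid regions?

1

At z = 0.25 mm: the cylinder: section is a regular 6-gon, circumradius r=4.5; the cube at (15.5, 12.5) is not intersected at this z (z outside [0.5, 8.5]); Taking the union: only the r=4.5 cylinder is present, so the union is just that shape — 1 connected region. The result has 1 disconnected region.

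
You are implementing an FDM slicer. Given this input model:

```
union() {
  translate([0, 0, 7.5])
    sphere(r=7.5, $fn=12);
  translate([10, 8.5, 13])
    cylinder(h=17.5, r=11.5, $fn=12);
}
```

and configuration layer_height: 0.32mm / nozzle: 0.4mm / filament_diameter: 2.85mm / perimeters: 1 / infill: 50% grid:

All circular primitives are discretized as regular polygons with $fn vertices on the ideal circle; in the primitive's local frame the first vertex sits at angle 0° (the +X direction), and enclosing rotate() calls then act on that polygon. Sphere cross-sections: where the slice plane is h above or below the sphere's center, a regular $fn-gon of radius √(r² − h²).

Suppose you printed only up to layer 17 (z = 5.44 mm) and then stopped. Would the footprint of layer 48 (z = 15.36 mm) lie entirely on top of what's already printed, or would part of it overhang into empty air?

part overhangs

Compare the two slices. At z = 5.44: the r=7.5 sphere slices to a regular 12-gon of circumradius 7.212 (√(r²−h²) with h=2.06 from center) (area = (12/2)·7.212²·sin(360°/12) = 156.02 mm²); the cylinder at (10, 8.5) is not intersected at this z (z outside [13, 30.5]); Combining (union): only the r=7.5 sphere is present, so the union is just that shape — area = 156.02 mm². At z = 15.36: the sphere is not intersected at this z (|z−center|=7.860 > r=7.5); the r=11.5 cylinder at (10, 8.5) gives a regular 12-gon of circumradius 11.5 (constant along its height) (area = (12/2)·11.500²·sin(360°/12) = 396.75 mm²); Combining (union): only the r=11.5 cylinder at (10, 8.5) is present, so the union is just that shape — area = 396.75 mm². Checking containment: at z = 15.36 the cross-section extends beyond the z = 5.44 cross-section by about 353.39 mm².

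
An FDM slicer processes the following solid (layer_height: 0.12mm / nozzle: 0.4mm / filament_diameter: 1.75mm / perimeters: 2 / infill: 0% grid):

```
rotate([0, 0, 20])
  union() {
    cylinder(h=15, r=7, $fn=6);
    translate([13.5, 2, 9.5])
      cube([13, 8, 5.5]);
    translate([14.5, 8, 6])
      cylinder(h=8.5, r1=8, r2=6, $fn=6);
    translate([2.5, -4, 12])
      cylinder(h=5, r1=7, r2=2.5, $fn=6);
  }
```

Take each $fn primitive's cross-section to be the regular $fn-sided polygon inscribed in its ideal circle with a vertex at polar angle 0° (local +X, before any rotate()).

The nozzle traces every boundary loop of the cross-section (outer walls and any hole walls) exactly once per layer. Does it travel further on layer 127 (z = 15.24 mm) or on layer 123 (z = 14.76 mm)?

layer 123 (z = 14.76 mm)

Layer 127 (z = 15.24): the cylinder is absent (z outside [0, 15]); the cube at (13.5, 2) is not intersected at this z (z outside [9.5, 15]); the cone at (14.5, 8) is not intersected at this z (z outside [6, 14.5]); the cone at (2.5, -4): at t=0.648 of its height the radius interpolates to r₁+(r₂−r₁)t = 4.084, giving a regular 6-gon of that circumradius (perimeter = 2·6·4.084·sin(180°/6) = 24.50 mm); Taking the union: only the cone at (2.5, -4) is present, so the union is just that shape — boundary = 24.50 mm; (whole slice rotated 20° about Z — lengths, areas and connectivity unchanged). So its perimeter = 24.50 mm. Layer 123 (z = 14.76): the r=7 cylinder contributes a regular 6-gon of circumradius 7 (perimeter = 2·6·7.000·sin(180°/6) = 42.00 mm); the cube at (13.5, 2) (footprint 13×8) is included at this height (perimeter 42.00 mm); the cone at (14.5, 8) is not intersected at this z (z outside [6, 14.5]); the cone at (2.5, -4) (r1=7→r2=2.5) has section circumradius 4.516 here — a regular 6-gon (perimeter = 2·6·4.516·sin(180°/6) = 27.10 mm); Combining (union): the regions partially overlap (shared area 35.53 mm²), so the edge portions inside another operand are dropped and the merged outline is re-measured after clipping — boundary = 88.46 mm; (whole slice rotated 20° about Z — lengths, areas and connectivity unchanged). So its perimeter = 88.46 mm. Layer 123 is larger (88.46 vs 24.50 mm).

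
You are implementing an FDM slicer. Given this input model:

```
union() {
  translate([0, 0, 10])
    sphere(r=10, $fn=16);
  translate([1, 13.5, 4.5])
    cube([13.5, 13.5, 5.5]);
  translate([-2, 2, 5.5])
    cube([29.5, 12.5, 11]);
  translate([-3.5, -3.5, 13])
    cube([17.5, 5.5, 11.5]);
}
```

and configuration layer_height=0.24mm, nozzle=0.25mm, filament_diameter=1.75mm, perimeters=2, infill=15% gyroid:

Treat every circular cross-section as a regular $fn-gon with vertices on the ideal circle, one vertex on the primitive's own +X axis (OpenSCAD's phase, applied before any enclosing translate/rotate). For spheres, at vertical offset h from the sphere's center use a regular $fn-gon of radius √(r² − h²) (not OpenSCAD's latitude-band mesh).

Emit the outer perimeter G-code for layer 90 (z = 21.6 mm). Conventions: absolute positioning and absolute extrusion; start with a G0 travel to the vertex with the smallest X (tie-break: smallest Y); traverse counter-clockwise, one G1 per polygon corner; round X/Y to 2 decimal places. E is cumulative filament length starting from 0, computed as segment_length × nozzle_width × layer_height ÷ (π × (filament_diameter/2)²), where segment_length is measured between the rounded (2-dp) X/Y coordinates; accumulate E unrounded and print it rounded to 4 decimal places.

G0 X-3.50 Y-3.50 Z21.60
G1 X14.00 Y-3.50 E0.4365
G1 X14.00 Y2.00 E0.5737
G1 X-3.50 Y2.00 E1.0103
G1 X-3.50 Y-3.50 E1.1475

At z = 21.6 mm: the sphere does not reach this height (|z−center|=11.600 > r=10); the cube at (1, 13.5) is absent (z outside [4.5, 10]); the cube at (-2, 2) is absent (z outside [5.5, 16.5]); the cube at (-3.5, -3.5) is present — its section is the full 17.5×5.5 rectangle; Combining (union): only the 17.5×5.5 cube at (-3.5, -3.5) is present, so the union is just that shape — 1 connected region. The outline is a single polygon with 4 vertices. Extrusion per mm of travel: 0.25 × 0.24 / (π × 0.875²) = 0.024945. Accumulating E over each segment gives final E = 1.1475.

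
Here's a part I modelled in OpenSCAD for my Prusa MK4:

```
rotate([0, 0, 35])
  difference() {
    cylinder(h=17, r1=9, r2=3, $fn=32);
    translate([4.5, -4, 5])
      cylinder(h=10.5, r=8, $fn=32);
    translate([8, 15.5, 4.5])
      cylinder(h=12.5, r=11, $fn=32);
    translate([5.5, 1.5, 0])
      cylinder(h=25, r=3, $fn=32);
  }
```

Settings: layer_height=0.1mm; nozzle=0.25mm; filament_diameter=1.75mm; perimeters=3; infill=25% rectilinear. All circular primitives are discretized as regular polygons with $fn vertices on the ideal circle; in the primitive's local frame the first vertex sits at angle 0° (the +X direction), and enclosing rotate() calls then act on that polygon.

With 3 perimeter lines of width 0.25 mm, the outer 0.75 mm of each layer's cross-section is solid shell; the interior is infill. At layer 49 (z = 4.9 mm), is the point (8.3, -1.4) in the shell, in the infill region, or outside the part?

At z = 4.9 mm: the cone (r1=9→r2=3) has section circumradius 7.271 here — a regular 32-gon; the cylinder at (4.5, -4) is absent (z outside [5, 15.5]); the cylinder at (8, 15.5): section is a regular 32-gon, circumradius r=11; the r=3 cylinder at (5.5, 1.5) contributes a regular 32-gon of circumradius 3; Taking the first minus the rest: starting from the cone, the r=11 cylinder at (8, 15.5) partially overlaps it — only the 2.63 mm² overlap (of its 377.69 mm²) is removed, clipping the outline; the r=3 cylinder at (5.5, 1.5) partially overlaps it — only the 21.94 mm² overlap (of its 28.09 mm²) is removed, clipping the outline — 1 connected region; (rotated 35° about Z; rotation is an isometry so areas/perimeters/island counts are preserved). Overall, the cross-section is a single solid region. Undo the 35° rotation: the query point maps to (5.996, -5.907) in the un-rotated model frame. The nearest boundary edge runs (6.05, -4.04)→(5.14, -5.14); distance from the point to it = 1.15 mm. The point is not inside any of the regions above, so it lies outside the cross-section (1.15 mm from the nearest boundary).

outside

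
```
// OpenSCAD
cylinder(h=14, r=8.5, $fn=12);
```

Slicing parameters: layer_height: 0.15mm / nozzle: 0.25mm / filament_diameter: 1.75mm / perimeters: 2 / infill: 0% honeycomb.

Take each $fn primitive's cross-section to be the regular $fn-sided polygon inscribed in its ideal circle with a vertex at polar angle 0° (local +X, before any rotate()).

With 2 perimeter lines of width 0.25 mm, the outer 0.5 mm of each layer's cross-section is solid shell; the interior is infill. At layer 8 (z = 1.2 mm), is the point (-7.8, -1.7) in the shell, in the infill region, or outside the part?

shell

At z = 1.2 mm: the r=8.5 cylinder gives a regular 12-gon of circumradius 8.5 (constant along its height). Overall, the cross-section is a single solid region. The nearest boundary edge runs (-8.50, 0.00)→(-7.36, -4.25); distance from the point to it = 0.24 mm. The point is inside the cross-section, 0.24 mm from the nearest boundary — within the 0.5 mm shell band (2 × 0.25).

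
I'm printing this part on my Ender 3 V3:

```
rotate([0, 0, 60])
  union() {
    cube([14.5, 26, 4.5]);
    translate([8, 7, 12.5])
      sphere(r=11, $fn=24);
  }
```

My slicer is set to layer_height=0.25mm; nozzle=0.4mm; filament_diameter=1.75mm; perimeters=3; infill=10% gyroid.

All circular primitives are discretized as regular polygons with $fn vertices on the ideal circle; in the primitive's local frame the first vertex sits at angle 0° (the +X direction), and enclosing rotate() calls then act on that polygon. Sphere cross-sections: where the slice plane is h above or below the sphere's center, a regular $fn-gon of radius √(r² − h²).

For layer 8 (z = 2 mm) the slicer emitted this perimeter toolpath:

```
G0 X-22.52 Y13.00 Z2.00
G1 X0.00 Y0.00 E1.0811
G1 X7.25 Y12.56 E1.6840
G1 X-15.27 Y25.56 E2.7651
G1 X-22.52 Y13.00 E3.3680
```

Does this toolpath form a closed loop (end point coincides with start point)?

yes

Start point (G0): (-22.52, 13.00). End point (last G1): the path returns to the start — closed.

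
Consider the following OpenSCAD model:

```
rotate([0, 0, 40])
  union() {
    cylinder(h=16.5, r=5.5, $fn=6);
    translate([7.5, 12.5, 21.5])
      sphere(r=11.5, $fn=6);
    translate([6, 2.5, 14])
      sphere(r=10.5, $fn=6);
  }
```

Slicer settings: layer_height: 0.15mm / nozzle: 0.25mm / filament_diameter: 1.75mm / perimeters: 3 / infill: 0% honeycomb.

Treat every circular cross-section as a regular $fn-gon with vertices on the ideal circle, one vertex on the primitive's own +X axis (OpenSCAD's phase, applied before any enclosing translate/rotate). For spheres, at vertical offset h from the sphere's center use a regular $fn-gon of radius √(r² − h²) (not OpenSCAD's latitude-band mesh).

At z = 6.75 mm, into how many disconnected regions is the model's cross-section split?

At z = 6.75 mm: the r=5.5 cylinder gives a regular 6-gon of circumradius 5.5 (constant along its height); the sphere at (7.5, 12.5) is not intersected at this z (|z−center|=14.750 > r=11.5); the sphere at (6, 2.5): section is a regular 6-gon, circumradius = √(r²−h²) = √(10.5²−7.25²) = 7.595; Taking the union: the regions partially overlap (shared area 37.41 mm²), so overlapping operands fuse into one piece — 1 connected region; (whole slice rotated 40° about Z — lengths, areas and connectivity unchanged). The result has 1 disconnected region.

1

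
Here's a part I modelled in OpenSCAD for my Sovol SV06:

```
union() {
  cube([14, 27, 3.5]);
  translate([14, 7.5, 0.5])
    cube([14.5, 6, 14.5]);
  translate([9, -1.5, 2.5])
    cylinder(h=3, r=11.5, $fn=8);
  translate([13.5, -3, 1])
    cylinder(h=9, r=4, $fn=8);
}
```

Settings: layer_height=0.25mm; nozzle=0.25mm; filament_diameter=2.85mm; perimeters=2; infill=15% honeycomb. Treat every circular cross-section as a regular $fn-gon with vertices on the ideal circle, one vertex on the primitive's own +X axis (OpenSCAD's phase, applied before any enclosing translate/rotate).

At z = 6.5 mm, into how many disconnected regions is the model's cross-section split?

At z = 6.5 mm: the cube is not intersected at this z (z outside [0, 3.5]); the cube at (14, 7.5) (footprint 14.5×6) is included at this height; the cylinder at (9, -1.5) is absent (z outside [2.5, 5.5]); the r=4 cylinder at (13.5, -3) gives a regular 8-gon of circumradius 4 (constant along its height); Merging all regions: the 2 present regions are separate (no shared area or edge), so areas and boundary lengths simply add and each stays a separate island — 2 connected regions. The result has 2 disconnected regions.

2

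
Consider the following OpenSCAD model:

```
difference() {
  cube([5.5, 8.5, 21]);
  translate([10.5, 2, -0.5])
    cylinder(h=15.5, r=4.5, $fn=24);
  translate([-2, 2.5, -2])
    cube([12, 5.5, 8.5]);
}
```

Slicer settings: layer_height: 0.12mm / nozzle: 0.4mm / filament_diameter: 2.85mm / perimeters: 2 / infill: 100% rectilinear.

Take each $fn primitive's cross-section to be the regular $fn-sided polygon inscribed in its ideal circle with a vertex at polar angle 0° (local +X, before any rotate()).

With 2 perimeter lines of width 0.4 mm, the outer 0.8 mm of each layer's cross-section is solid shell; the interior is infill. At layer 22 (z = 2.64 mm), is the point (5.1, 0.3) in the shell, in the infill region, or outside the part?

shell

At z = 2.64 mm: the cube (footprint 5.5×8.5) is included at this height; the r=4.5 cylinder at (10.5, 2) contributes a regular 24-gon of circumradius 4.5; the cube at (-2, 2.5) (footprint 12×5.5) is included at this height; Taking the first minus the rest: starting from the 5.5×8.5 cube, the r=4.5 cylinder at (10.5, 2) misses the remaining region (no effect); the 12×5.5 cube at (-2, 2.5) partially overlaps it — only the 30.25 mm² overlap (of its 66.00 mm²) is removed, clipping the outline — 2 connected regions. Overall, the cross-section has 2 separate islands. The nearest boundary edge runs (5.50, 0.00)→(0.00, 0.00); distance from the point to it = 0.30 mm. (Shell/infill is judged within the island containing the point — the largest one.) The point is inside the cross-section, 0.30 mm from the nearest boundary — within the 0.8 mm shell band (2 × 0.4).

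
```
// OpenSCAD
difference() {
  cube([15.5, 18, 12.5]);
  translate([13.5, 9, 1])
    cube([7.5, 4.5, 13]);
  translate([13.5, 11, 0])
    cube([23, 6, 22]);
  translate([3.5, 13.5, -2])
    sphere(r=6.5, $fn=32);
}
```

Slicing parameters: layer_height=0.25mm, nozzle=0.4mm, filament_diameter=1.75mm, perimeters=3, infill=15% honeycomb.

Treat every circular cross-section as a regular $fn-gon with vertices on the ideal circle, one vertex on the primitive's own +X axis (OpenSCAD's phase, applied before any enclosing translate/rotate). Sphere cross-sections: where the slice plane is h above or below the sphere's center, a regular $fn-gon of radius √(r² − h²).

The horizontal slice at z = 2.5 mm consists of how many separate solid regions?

2

At z = 2.5 mm: the cube is present — its section is the full 15.5×18 rectangle; the cube at (13.5, 9) (footprint 7.5×4.5) is included at this height; the cube at (13.5, 11) is present — its section is the full 23×6 rectangle; the sphere at (3.5, 13.5): section is a regular 32-gon, circumradius = √(r²−h²) = √(6.5²−4.5²) = 4.690; Taking the first minus the rest: starting from the 15.5×18 cube, the 7.5×4.5 cube at (13.5, 9) partially overlaps it — only the 9.00 mm² overlap (of its 33.75 mm²) is removed, clipping the outline; the 23×6 cube at (13.5, 11) partially overlaps it — only the 7.00 mm² overlap (of its 138.00 mm²) is removed, clipping the outline; the r=6.5 sphere at (3.5, 13.5) partially overlaps it — only the 63.38 mm² overlap (of its 68.67 mm²) is removed, clipping the outline — 2 connected regions. The result has 2 disconnected regions.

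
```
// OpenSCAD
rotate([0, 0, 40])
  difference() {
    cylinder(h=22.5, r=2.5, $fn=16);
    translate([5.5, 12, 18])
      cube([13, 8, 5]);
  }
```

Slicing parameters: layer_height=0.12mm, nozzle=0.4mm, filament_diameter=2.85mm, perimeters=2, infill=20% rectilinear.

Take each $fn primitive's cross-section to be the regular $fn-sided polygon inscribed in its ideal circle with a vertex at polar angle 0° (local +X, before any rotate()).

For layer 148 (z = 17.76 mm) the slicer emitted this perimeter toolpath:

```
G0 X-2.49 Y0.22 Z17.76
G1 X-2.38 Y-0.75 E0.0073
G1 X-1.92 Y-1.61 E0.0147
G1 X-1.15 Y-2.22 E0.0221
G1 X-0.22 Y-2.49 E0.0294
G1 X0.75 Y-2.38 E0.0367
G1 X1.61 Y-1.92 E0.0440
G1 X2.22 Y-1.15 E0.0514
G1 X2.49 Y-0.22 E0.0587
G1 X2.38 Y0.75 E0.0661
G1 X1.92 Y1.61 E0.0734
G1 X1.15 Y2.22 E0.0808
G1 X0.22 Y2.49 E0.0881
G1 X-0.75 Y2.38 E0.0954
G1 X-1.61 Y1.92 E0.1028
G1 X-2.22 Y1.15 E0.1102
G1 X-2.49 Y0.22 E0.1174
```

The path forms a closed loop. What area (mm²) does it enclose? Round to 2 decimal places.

19.14 mm²

Apply the shoelace formula to the sequence of (X, Y) vertices; enclosed area = 19.14 mm².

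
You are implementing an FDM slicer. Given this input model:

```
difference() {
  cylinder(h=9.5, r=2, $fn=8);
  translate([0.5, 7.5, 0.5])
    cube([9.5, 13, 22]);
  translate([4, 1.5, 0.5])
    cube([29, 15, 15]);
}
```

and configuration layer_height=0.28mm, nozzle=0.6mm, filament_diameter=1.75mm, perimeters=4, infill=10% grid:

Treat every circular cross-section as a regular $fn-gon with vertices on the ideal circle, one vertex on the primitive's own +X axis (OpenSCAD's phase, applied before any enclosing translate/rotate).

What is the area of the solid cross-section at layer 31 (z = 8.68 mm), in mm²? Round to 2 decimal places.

At z = 8.68 mm: the r=2 cylinder gives a regular 8-gon of circumradius 2 (constant along its height) (area = (8/2)·2.000²·sin(360°/8) = 11.31 mm²); the cube at (0.5, 7.5) is present — its section is the full 9.5×13 rectangle (area 123.50 mm²); the cube at (4, 1.5) is present — its section is the full 29×15 rectangle (area 435.00 mm²); Taking the first minus the rest: starting from the r=2 cylinder (11.31 mm²), the 9.5×13 cube at (0.5, 7.5) misses the remaining region (no effect); the 29×15 cube at (4, 1.5) misses the remaining region (no effect) — area = 11.31 mm². Overall, the cross-section is a single solid region. Net area = 11.31 mm².

11.31 mm²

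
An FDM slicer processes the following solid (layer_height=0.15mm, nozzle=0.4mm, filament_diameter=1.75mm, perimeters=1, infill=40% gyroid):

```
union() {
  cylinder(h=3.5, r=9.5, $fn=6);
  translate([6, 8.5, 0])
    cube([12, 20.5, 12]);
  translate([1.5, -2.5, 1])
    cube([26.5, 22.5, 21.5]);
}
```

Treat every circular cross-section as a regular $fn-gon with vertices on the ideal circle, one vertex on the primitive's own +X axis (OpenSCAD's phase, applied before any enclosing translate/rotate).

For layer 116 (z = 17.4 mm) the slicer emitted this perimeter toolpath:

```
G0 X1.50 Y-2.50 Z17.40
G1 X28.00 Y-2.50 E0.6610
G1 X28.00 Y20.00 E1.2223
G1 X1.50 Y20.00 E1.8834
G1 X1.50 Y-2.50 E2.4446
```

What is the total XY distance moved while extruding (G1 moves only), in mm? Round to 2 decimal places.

Sum the Euclidean lengths of each G1 segment: total = 98.00 mm.

98.00 mm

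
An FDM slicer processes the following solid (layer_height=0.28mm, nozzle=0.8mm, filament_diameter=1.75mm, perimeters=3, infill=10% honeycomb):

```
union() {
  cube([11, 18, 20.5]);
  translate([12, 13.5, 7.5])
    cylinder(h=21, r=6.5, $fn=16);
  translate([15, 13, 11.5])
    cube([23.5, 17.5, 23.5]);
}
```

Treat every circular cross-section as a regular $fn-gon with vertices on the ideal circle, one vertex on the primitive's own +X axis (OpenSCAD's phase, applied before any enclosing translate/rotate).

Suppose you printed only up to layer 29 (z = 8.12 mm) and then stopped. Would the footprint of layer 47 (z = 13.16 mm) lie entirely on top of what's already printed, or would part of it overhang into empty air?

part overhangs

Compare the two slices. At z = 8.12: the cube (footprint 11×18) is included at this height (area 198.00 mm²); the r=6.5 cylinder at (12, 13.5) contributes a regular 16-gon of circumradius 6.5 (area = (16/2)·6.500²·sin(360°/16) = 129.35 mm²); the cube at (15, 13) is absent (z outside [11.5, 35]); Combining (union): the regions partially overlap — summed areas 327.35 mm² minus the doubly-counted overlap 47.72 mm² gives 279.63 mm² — area = 279.63 mm². At z = 13.16: the 11×18 cube contributes its full rectangle (area 198.00 mm²); the cylinder at (12, 13.5): section is a regular 16-gon, circumradius r=6.5 (area = (16/2)·6.500²·sin(360°/16) = 129.35 mm²); the cube at (15, 13) is present — its section is the full 23.5×17.5 rectangle (area 411.25 mm²); Taking the union: the regions partially overlap — summed areas 738.60 mm² minus the doubly-counted overlap 63.24 mm² gives 675.36 mm² — area = 675.36 mm². Checking containment: at z = 13.16 the cross-section extends beyond the z = 8.12 cross-section by about 395.73 mm².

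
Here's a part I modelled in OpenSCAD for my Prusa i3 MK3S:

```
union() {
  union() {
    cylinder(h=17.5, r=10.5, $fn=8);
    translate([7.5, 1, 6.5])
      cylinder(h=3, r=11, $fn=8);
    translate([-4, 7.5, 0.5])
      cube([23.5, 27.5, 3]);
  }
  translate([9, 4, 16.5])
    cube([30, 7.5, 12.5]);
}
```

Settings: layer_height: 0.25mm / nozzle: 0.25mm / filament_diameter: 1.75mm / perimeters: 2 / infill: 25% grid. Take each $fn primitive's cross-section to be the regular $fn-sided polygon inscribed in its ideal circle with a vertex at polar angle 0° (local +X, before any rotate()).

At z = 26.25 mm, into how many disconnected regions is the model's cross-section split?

1

At z = 26.25 mm: the cylinder is absent (z outside [0, 17.5]); the cylinder at (7.5, 1) does not reach this height (z outside [6.5, 9.5]); the cube at (-4, 7.5) is absent (z outside [0.5, 3.5]); Taking the union: nothing is present at this height; the cube at (9, 4) is present — its section is the full 30×7.5 rectangle; Taking the union: only the 30×7.5 cube at (9, 4) is present, so the union is just that shape — 1 connected region. The result has 1 disconnected region.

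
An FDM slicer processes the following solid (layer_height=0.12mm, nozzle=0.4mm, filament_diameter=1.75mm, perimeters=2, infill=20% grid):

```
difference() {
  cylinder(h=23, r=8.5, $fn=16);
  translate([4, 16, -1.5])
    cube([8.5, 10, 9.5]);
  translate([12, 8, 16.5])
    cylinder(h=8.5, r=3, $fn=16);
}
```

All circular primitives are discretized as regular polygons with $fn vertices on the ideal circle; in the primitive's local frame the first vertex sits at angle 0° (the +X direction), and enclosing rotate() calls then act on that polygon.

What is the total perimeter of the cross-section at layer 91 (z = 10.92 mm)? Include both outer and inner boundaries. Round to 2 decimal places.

53.06 mm

At z = 10.92 mm: the r=8.5 cylinder gives a regular 16-gon of circumradius 8.5 (constant along its height) (perimeter = 2·16·8.500·sin(180°/16) = 53.06 mm); the cube at (4, 16) is absent (z outside [-1.5, 8]); the cylinder at (12, 8) is not intersected at this z (z outside [16.5, 25]); Subtracting the remaining from the first: none of the subtracted shapes is present at this height, so the r=8.5 cylinder is unchanged — boundary = 53.06 mm. Overall, the cross-section is a single solid region. Total boundary length (outer) = 53.06 mm.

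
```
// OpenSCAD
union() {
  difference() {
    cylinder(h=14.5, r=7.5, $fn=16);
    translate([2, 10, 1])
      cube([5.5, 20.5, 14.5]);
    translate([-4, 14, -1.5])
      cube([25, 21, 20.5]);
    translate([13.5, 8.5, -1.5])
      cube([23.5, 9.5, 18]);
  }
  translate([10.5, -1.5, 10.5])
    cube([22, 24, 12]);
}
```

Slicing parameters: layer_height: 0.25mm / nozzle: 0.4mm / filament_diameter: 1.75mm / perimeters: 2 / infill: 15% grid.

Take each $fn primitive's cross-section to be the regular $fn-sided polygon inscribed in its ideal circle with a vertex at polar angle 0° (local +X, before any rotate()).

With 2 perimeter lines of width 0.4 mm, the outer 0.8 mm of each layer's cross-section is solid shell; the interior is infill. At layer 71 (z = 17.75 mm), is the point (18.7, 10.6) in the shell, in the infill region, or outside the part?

At z = 17.75 mm: the cylinder is absent (z outside [0, 14.5]); the cube at (2, 10) does not reach this height (z outside [1, 15.5]); the cube at (-4, 14) is present — its section is the full 25×21 rectangle; the cube at (13.5, 8.5) does not reach this height (z outside [-1.5, 16.5]); Subtracting the remaining from the first: the first operand is absent here, so nothing remains; the 22×24 cube at (10.5, -1.5) contributes its full rectangle; Combining (union): only the 22×24 cube at (10.5, -1.5) is present, so the union is just that shape — 1 connected region. Overall, the cross-section is a single solid region. The nearest boundary edge runs (10.50, 22.50)→(10.50, -1.50); distance from the point to it = 8.20 mm. The point is inside the cross-section and 8.20 mm from the nearest boundary — more than the 0.8 mm shell width (2 × 0.4), so it's in the infill interior.

infill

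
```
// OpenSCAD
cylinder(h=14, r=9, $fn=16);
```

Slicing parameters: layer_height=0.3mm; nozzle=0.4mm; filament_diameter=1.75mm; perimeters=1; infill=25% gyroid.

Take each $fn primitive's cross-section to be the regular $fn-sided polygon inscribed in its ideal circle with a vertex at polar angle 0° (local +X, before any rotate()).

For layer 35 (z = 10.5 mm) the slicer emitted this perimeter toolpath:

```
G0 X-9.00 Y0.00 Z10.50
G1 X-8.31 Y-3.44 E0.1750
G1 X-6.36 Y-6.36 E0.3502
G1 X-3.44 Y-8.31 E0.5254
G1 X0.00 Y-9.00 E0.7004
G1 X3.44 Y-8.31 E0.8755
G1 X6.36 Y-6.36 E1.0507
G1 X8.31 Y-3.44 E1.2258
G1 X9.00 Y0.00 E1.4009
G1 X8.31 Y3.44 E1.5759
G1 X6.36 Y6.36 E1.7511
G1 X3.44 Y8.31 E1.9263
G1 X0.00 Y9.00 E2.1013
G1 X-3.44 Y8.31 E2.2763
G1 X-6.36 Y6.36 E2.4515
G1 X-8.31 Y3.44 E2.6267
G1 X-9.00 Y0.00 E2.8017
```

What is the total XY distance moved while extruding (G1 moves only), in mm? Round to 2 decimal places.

56.16 mm

Sum the Euclidean lengths of each G1 segment: total = 56.16 mm.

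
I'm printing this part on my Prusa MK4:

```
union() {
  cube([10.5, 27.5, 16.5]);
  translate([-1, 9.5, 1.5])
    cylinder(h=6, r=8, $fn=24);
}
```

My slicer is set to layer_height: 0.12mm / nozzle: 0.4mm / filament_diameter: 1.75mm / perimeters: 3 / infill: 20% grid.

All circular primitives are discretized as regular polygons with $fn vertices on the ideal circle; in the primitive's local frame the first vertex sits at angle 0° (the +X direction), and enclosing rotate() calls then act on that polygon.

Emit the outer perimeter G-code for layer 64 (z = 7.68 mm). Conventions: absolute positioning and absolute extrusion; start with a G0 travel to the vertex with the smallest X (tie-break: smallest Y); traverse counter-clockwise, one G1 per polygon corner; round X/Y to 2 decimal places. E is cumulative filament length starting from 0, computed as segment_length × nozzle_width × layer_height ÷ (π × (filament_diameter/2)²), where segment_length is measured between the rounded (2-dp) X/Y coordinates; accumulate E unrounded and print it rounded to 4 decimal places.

G0 X0.00 Y0.00 Z7.68
G1 X10.50 Y0.00 E0.2095
G1 X10.50 Y27.50 E0.7583
G1 X0.00 Y27.50 E0.9679
G1 X0.00 Y0.00 E1.5167

At z = 7.68 mm: the cube (footprint 10.5×27.5) is included at this height; the cylinder at (-1, 9.5) does not reach this height (z outside [1.5, 7.5]); Merging all regions: only the 10.5×27.5 cube is present, so the union is just that shape — 1 connected region. The outline is a single polygon with 4 vertices. Extrusion per mm of travel: 0.4 × 0.12 / (π × 0.875²) = 0.019956. Accumulating E over each segment gives final E = 1.5167.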